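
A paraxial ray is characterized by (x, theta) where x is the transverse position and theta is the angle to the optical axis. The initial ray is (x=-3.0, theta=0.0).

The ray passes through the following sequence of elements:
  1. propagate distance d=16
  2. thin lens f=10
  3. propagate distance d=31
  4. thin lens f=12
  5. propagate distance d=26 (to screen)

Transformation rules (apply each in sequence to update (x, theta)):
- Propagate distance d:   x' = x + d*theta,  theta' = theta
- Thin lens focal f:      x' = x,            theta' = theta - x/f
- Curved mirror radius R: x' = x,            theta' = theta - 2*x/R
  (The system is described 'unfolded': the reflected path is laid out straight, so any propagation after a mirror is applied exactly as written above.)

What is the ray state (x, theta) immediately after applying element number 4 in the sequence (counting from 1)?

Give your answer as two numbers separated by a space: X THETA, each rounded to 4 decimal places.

Answer: 6.3000 -0.2250

Derivation:
Initial: x=-3.0000 theta=0.0000
After 1 (propagate distance d=16): x=-3.0000 theta=0.0000
After 2 (thin lens f=10): x=-3.0000 theta=0.3000
After 3 (propagate distance d=31): x=6.3000 theta=0.3000
After 4 (thin lens f=12): x=6.3000 theta=-0.2250
Rounded to 4 decimal places: x = 6.3000, theta = -0.2250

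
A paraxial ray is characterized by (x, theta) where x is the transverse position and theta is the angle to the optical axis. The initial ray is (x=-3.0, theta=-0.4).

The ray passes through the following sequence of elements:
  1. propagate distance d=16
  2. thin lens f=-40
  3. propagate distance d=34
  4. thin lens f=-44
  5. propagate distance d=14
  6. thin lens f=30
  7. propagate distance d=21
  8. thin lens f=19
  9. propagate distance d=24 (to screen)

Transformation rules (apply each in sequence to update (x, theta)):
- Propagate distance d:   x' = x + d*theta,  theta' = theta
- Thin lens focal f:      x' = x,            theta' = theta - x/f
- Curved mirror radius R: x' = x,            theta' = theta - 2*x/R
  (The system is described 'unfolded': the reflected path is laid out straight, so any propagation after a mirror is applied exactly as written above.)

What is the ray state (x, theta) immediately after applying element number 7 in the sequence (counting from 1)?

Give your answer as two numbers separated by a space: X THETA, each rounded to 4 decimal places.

Answer: -43.0478 0.3187

Derivation:
Initial: x=-3.0000 theta=-0.4000
After 1 (propagate distance d=16): x=-9.4000 theta=-0.4000
After 2 (thin lens f=-40): x=-9.4000 theta=-0.6350
After 3 (propagate distance d=34): x=-30.9900 theta=-0.6350
After 4 (thin lens f=-44): x=-30.9900 theta=-5893/4400 (≈-1.3393)
After 5 (propagate distance d=14): x=-109429/2200 (≈-49.7405) theta=-5893/4400 (≈-1.3393)
After 6 (thin lens f=30): x=-109429/2200 (≈-49.7405) theta=10517/33000 (≈0.3187)
After 7 (propagate distance d=21): x=-236763/5500 (≈-43.0478) theta=10517/33000 (≈0.3187)
Rounded to 4 decimal places: x = -43.0478, theta = 0.3187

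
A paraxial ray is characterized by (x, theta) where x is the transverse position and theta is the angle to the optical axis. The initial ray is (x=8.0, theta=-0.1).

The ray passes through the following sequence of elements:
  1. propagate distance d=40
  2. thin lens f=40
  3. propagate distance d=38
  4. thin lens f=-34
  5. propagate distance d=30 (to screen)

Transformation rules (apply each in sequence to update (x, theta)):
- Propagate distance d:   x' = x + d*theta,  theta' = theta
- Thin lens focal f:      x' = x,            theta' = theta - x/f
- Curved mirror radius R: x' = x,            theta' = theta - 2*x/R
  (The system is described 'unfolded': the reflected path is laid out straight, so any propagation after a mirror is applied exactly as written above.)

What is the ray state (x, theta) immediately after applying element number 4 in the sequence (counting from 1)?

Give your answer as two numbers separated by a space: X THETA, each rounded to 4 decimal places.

Initial: x=8.0000 theta=-0.1000
After 1 (propagate distance d=40): x=4.0000 theta=-0.1000
After 2 (thin lens f=40): x=4.0000 theta=-0.2000
After 3 (propagate distance d=38): x=-3.6000 theta=-0.2000
After 4 (thin lens f=-34): x=-3.6000 theta=-26/85 (≈-0.3059)
Rounded to 4 decimal places: x = -3.6000, theta = -0.3059

Answer: -3.6000 -0.3059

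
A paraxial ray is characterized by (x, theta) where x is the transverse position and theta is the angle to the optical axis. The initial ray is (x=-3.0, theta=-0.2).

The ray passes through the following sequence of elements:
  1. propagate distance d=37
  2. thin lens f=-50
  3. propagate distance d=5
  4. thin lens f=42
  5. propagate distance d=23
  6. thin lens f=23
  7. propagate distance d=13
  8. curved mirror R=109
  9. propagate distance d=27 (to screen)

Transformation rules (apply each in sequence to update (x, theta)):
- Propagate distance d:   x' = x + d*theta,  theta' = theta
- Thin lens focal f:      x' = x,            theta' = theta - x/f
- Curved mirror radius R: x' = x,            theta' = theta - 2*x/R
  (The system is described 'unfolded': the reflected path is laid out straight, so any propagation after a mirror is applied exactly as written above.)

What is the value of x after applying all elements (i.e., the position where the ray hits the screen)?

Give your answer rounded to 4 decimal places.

Initial: x=-3.0000 theta=-0.2000
After 1 (propagate distance d=37): x=-10.4000 theta=-0.2000
After 2 (thin lens f=-50): x=-10.4000 theta=-0.4080
After 3 (propagate distance d=5): x=-12.4400 theta=-0.4080
After 4 (thin lens f=42): x=-12.4400 theta=-587/5250 (≈-0.1118)
After 5 (propagate distance d=23): x=-78811/5250 (≈-15.0116) theta=-587/5250 (≈-0.1118)
After 6 (thin lens f=23): x=-78811/5250 (≈-15.0116) theta=311/575 (≈0.5409)
After 7 (propagate distance d=13): x=-963623/120750 (≈-7.9803) theta=311/575 (≈0.5409)
After 8 (curved mirror R=109): x=-963623/120750 (≈-7.9803) theta=4523018/6580875 (≈0.6873)
After 9 (propagate distance d=27 (to screen)): x=27841613/2632350 (≈10.5767) theta=4523018/6580875 (≈0.6873)
Rounded to 4 decimal places: x = 10.5767

Answer: 10.5767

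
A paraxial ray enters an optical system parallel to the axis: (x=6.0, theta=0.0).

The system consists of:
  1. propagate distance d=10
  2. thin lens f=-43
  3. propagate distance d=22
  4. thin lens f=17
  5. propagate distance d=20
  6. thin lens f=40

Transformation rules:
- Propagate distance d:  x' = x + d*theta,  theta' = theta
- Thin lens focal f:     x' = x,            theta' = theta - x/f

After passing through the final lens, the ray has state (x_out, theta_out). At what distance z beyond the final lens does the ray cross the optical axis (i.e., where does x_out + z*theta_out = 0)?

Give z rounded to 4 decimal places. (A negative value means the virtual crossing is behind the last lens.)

Answer: 2.8087

Derivation:
Initial: x=6.0000 theta=0.0000
After 1 (propagate distance d=10): x=6.0000 theta=0.0000
After 2 (thin lens f=-43): x=6.0000 theta=6/43 (≈0.1395)
After 3 (propagate distance d=22): x=390/43 (≈9.0698) theta=6/43 (≈0.1395)
After 4 (thin lens f=17): x=390/43 (≈9.0698) theta=-288/731 (≈-0.3940)
After 5 (propagate distance d=20): x=870/731 (≈1.1902) theta=-288/731 (≈-0.3940)
After 6 (thin lens f=40): x=870/731 (≈1.1902) theta=-1239/2924 (≈-0.4237)
z_focus = -x_out/theta_out = -(870/731)/(-1239/2924) = 1160/413 ≈ 2.8087
Rounded to 4 decimal places: z = 2.8087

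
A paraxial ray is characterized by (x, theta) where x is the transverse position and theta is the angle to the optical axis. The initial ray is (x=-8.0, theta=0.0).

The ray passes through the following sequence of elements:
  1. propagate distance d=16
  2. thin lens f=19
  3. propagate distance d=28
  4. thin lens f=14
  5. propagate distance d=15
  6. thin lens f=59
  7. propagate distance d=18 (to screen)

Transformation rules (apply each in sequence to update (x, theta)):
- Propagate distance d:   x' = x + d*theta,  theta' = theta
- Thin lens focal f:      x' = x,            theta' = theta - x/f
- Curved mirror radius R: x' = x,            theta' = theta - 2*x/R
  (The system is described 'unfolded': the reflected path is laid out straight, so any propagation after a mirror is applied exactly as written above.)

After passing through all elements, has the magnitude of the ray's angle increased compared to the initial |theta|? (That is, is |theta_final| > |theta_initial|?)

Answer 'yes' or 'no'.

Initial: x=-8.0000 theta=0.0000
After 1 (propagate distance d=16): x=-8.0000 theta=0.0000
After 2 (thin lens f=19): x=-8.0000 theta=8/19 (≈0.4211)
After 3 (propagate distance d=28): x=72/19 (≈3.7895) theta=8/19 (≈0.4211)
After 4 (thin lens f=14): x=72/19 (≈3.7895) theta=20/133 (≈0.1504)
After 5 (propagate distance d=15): x=804/133 (≈6.0451) theta=20/133 (≈0.1504)
After 6 (thin lens f=59): x=804/133 (≈6.0451) theta=376/7847 (≈0.0479)
After 7 (propagate distance d=18 (to screen)): x=54204/7847 (≈6.9076) theta=376/7847 (≈0.0479)
|theta_initial|=0.0000 |theta_final|=376/7847 (≈0.0479) -> increased

Answer: yes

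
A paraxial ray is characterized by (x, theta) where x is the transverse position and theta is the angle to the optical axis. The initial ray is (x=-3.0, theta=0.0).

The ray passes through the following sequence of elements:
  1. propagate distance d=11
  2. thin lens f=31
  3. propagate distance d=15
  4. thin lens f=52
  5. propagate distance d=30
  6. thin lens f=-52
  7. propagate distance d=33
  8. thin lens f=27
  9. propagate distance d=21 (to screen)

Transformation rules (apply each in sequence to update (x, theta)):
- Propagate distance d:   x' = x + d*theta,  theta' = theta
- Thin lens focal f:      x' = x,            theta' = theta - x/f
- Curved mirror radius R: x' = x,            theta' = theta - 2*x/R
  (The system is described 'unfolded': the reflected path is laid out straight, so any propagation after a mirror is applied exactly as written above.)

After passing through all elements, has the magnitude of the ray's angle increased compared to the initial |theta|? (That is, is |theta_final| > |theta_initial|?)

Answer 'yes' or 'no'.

Answer: yes

Derivation:
Initial: x=-3.0000 theta=0.0000
After 1 (propagate distance d=11): x=-3.0000 theta=0.0000
After 2 (thin lens f=31): x=-3.0000 theta=3/31 (≈0.0968)
After 3 (propagate distance d=15): x=-48/31 (≈-1.5484) theta=3/31 (≈0.0968)
After 4 (thin lens f=52): x=-48/31 (≈-1.5484) theta=51/403 (≈0.1266)
After 5 (propagate distance d=30): x=906/403 (≈2.2481) theta=51/403 (≈0.1266)
After 6 (thin lens f=-52): x=906/403 (≈2.2481) theta=1779/10478 (≈0.1698)
After 7 (propagate distance d=33): x=82263/10478 (≈7.8510) theta=1779/10478 (≈0.1698)
After 8 (thin lens f=27): x=82263/10478 (≈7.8510) theta=-5705/47151 (≈-0.1210)
After 9 (propagate distance d=21 (to screen)): x=166919/31434 (≈5.3101) theta=-5705/47151 (≈-0.1210)
|theta_initial|=0.0000 |theta_final|=5705/47151 (≈0.1210) -> increased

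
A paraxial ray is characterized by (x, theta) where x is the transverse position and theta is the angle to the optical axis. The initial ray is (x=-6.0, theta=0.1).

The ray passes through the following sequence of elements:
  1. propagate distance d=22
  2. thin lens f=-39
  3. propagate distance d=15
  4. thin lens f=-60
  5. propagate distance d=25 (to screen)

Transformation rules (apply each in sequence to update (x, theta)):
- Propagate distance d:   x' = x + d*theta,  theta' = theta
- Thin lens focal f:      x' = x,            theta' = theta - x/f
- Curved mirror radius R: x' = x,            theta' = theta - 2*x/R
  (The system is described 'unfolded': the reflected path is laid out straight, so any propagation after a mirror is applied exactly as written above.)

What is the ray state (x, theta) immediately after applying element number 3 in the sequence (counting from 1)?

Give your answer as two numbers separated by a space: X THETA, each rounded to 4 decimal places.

Answer: -3.7615 0.0026

Derivation:
Initial: x=-6.0000 theta=0.1000
After 1 (propagate distance d=22): x=-3.8000 theta=0.1000
After 2 (thin lens f=-39): x=-3.8000 theta=1/390 (≈0.0026)
After 3 (propagate distance d=15): x=-489/130 (≈-3.7615) theta=1/390 (≈0.0026)
Rounded to 4 decimal places: x = -3.7615, theta = 0.0026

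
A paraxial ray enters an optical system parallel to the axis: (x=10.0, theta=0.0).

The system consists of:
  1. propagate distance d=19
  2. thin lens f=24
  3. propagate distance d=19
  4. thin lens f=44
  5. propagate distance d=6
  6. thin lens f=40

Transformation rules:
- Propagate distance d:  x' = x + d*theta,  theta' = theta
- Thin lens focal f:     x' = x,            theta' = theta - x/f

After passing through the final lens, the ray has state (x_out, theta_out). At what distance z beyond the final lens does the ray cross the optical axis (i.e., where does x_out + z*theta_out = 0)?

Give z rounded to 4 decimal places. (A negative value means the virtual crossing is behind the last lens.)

Initial: x=10.0000 theta=0.0000
After 1 (propagate distance d=19): x=10.0000 theta=0.0000
After 2 (thin lens f=24): x=10.0000 theta=-5/12 (≈-0.4167)
After 3 (propagate distance d=19): x=25/12 (≈2.0833) theta=-5/12 (≈-0.4167)
After 4 (thin lens f=44): x=25/12 (≈2.0833) theta=-245/528 (≈-0.4640)
After 5 (propagate distance d=6): x=-185/264 (≈-0.7008) theta=-245/528 (≈-0.4640)
After 6 (thin lens f=40): x=-185/264 (≈-0.7008) theta=-943/2112 (≈-0.4465)
z_focus = -x_out/theta_out = -(-185/264)/(-943/2112) = -1480/943 ≈ -1.5695
Rounded to 4 decimal places: z = -1.5695

Answer: -1.5695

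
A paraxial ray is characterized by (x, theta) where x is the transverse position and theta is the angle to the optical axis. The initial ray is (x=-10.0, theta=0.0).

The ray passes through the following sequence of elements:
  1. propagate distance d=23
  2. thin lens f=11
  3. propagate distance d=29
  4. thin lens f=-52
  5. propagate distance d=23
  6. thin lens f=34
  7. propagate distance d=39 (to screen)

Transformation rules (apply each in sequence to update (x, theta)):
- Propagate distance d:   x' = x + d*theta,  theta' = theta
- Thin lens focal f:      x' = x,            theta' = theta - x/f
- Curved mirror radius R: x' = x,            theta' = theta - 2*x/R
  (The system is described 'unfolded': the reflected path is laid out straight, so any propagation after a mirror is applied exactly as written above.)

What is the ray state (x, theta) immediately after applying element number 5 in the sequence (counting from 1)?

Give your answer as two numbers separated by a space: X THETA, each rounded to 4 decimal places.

Answer: 44.5105 1.2238

Derivation:
Initial: x=-10.0000 theta=0.0000
After 1 (propagate distance d=23): x=-10.0000 theta=0.0000
After 2 (thin lens f=11): x=-10.0000 theta=10/11 (≈0.9091)
After 3 (propagate distance d=29): x=180/11 (≈16.3636) theta=10/11 (≈0.9091)
After 4 (thin lens f=-52): x=180/11 (≈16.3636) theta=175/143 (≈1.2238)
After 5 (propagate distance d=23): x=6365/143 (≈44.5105) theta=175/143 (≈1.2238)
Rounded to 4 decimal places: x = 44.5105, theta = 1.2238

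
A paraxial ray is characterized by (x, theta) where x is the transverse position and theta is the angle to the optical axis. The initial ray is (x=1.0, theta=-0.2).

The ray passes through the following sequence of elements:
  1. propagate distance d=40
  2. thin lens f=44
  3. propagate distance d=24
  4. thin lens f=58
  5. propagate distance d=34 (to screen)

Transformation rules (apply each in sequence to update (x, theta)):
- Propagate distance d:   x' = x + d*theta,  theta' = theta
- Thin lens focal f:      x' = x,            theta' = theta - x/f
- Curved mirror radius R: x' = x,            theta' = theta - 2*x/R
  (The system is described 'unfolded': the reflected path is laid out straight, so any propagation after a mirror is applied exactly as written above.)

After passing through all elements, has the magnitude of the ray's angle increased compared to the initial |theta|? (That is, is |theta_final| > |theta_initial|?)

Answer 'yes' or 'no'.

Initial: x=1.0000 theta=-0.2000
After 1 (propagate distance d=40): x=-7.0000 theta=-0.2000
After 2 (thin lens f=44): x=-7.0000 theta=-9/220 (≈-0.0409)
After 3 (propagate distance d=24): x=-439/55 (≈-7.9818) theta=-9/220 (≈-0.0409)
After 4 (thin lens f=58): x=-439/55 (≈-7.9818) theta=617/6380 (≈0.0967)
After 5 (propagate distance d=34 (to screen)): x=-14973/3190 (≈-4.6937) theta=617/6380 (≈0.0967)
|theta_initial|=0.2000 |theta_final|=617/6380 (≈0.0967) -> not increased

Answer: no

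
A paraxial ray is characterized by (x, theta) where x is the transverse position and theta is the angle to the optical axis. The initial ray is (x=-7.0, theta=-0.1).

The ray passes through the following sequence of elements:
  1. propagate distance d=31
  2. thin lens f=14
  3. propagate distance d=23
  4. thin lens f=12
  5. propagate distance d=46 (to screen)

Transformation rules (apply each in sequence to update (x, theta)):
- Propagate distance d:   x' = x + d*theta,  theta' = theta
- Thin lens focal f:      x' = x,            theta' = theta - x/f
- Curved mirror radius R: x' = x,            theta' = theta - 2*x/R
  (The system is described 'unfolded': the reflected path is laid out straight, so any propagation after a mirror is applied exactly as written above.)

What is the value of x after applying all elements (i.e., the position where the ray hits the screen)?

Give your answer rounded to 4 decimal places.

Answer: 16.7060

Derivation:
Initial: x=-7.0000 theta=-0.1000
After 1 (propagate distance d=31): x=-10.1000 theta=-0.1000
After 2 (thin lens f=14): x=-10.1000 theta=87/140 (≈0.6214)
After 3 (propagate distance d=23): x=587/140 (≈4.1929) theta=87/140 (≈0.6214)
After 4 (thin lens f=12): x=587/140 (≈4.1929) theta=457/1680 (≈0.2720)
After 5 (propagate distance d=46 (to screen)): x=14033/840 (≈16.7060) theta=457/1680 (≈0.2720)
Rounded to 4 decimal places: x = 16.7060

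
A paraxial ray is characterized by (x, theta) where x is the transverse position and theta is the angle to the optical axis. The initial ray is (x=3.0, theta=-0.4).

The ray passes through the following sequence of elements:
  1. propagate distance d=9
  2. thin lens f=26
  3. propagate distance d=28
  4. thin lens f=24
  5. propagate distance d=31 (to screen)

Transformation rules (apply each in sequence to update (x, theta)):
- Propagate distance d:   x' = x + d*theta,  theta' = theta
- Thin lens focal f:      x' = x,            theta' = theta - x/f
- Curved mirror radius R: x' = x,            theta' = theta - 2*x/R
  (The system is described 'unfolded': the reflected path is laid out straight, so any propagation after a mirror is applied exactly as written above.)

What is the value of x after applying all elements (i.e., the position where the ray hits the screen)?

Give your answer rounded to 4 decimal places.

Initial: x=3.0000 theta=-0.4000
After 1 (propagate distance d=9): x=-0.6000 theta=-0.4000
After 2 (thin lens f=26): x=-0.6000 theta=-49/130 (≈-0.3769)
After 3 (propagate distance d=28): x=-145/13 (≈-11.1538) theta=-49/130 (≈-0.3769)
After 4 (thin lens f=24): x=-145/13 (≈-11.1538) theta=137/1560 (≈0.0878)
After 5 (propagate distance d=31 (to screen)): x=-13153/1560 (≈-8.4314) theta=137/1560 (≈0.0878)
Rounded to 4 decimal places: x = -8.4314

Answer: -8.4314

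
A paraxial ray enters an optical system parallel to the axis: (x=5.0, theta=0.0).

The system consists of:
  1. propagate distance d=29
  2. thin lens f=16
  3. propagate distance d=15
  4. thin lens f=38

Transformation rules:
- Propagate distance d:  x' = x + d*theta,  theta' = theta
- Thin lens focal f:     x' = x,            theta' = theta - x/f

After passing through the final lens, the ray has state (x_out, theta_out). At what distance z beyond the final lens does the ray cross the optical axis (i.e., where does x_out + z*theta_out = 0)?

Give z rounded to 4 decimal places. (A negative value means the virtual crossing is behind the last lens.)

Answer: 0.9744

Derivation:
Initial: x=5.0000 theta=0.0000
After 1 (propagate distance d=29): x=5.0000 theta=0.0000
After 2 (thin lens f=16): x=5.0000 theta=-0.3125
After 3 (propagate distance d=15): x=0.3125 theta=-0.3125
After 4 (thin lens f=38): x=0.3125 theta=-195/608 (≈-0.3207)
z_focus = -x_out/theta_out = -(0.3125)/(-195/608) = 38/39 ≈ 0.9744
Rounded to 4 decimal places: z = 0.9744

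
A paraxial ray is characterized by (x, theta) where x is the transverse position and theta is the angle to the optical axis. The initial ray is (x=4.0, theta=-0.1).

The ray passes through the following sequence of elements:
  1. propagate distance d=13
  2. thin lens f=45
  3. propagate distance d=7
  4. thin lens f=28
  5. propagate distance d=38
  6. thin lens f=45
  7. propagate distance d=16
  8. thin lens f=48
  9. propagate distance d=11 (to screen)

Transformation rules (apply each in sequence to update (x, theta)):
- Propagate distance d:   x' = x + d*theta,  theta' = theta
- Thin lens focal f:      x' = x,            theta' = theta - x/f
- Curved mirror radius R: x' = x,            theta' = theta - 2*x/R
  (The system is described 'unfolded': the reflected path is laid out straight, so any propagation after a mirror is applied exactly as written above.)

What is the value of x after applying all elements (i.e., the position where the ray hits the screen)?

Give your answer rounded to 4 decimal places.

Answer: -6.7265

Derivation:
Initial: x=4.0000 theta=-0.1000
After 1 (propagate distance d=13): x=2.7000 theta=-0.1000
After 2 (thin lens f=45): x=2.7000 theta=-0.1600
After 3 (propagate distance d=7): x=1.5800 theta=-0.1600
After 4 (thin lens f=28): x=1.5800 theta=-303/1400 (≈-0.2164)
After 5 (propagate distance d=38): x=-4651/700 (≈-6.6443) theta=-303/1400 (≈-0.2164)
After 6 (thin lens f=45): x=-4651/700 (≈-6.6443) theta=-619/9000 (≈-0.0688)
After 7 (propagate distance d=16): x=-243959/31500 (≈-7.7447) theta=-619/9000 (≈-0.0688)
After 8 (thin lens f=48): x=-243959/31500 (≈-7.7447) theta=139967/1512000 (≈0.0926)
After 9 (propagate distance d=11 (to screen)): x=-2034079/302400 (≈-6.7265) theta=139967/1512000 (≈0.0926)
Rounded to 4 decimal places: x = -6.7265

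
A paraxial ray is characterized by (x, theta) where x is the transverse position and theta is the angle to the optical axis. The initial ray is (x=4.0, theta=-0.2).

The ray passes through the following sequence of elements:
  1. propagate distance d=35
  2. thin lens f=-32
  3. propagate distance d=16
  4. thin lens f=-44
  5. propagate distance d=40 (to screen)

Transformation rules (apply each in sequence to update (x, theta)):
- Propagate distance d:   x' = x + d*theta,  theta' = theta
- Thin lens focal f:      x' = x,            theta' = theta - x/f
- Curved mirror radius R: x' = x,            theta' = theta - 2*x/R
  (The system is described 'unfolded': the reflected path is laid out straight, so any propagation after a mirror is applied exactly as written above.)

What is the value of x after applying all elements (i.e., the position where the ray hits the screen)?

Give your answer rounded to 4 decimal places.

Initial: x=4.0000 theta=-0.2000
After 1 (propagate distance d=35): x=-3.0000 theta=-0.2000
After 2 (thin lens f=-32): x=-3.0000 theta=-47/160 (≈-0.2938)
After 3 (propagate distance d=16): x=-7.7000 theta=-47/160 (≈-0.2938)
After 4 (thin lens f=-44): x=-7.7000 theta=-15/32 (≈-0.4688)
After 5 (propagate distance d=40 (to screen)): x=-26.4500 theta=-15/32 (≈-0.4688)
Rounded to 4 decimal places: x = -26.4500

Answer: -26.4500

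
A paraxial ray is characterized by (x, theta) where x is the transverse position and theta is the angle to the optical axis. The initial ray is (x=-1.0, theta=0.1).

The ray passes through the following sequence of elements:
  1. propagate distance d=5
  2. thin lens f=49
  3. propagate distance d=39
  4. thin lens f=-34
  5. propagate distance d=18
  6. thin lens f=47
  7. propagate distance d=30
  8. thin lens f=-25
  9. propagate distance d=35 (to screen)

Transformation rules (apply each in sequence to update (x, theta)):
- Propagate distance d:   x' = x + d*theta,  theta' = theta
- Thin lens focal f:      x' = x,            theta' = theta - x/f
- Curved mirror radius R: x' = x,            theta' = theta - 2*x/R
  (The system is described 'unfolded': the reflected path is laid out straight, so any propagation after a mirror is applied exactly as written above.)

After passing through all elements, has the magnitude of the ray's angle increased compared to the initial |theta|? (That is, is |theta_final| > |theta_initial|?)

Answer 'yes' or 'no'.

Answer: yes

Derivation:
Initial: x=-1.0000 theta=0.1000
After 1 (propagate distance d=5): x=-0.5000 theta=0.1000
After 2 (thin lens f=49): x=-0.5000 theta=27/245 (≈0.1102)
After 3 (propagate distance d=39): x=1861/490 (≈3.7980) theta=27/245 (≈0.1102)
After 4 (thin lens f=-34): x=1861/490 (≈3.7980) theta=3697/16660 (≈0.2219)
After 5 (propagate distance d=18): x=6491/833 (≈7.7923) theta=3697/16660 (≈0.2219)
After 6 (thin lens f=47): x=6491/833 (≈7.7923) theta=6277/111860 (≈0.0561)
After 7 (propagate distance d=30): x=741971/78302 (≈9.4758) theta=6277/111860 (≈0.0561)
After 8 (thin lens f=-25): x=741971/78302 (≈9.4758) theta=1703637/3915100 (≈0.4351)
After 9 (propagate distance d=35 (to screen)): x=19345169/783020 (≈24.7058) theta=1703637/3915100 (≈0.4351)
|theta_initial|=0.1000 |theta_final|=1703637/3915100 (≈0.4351) -> increased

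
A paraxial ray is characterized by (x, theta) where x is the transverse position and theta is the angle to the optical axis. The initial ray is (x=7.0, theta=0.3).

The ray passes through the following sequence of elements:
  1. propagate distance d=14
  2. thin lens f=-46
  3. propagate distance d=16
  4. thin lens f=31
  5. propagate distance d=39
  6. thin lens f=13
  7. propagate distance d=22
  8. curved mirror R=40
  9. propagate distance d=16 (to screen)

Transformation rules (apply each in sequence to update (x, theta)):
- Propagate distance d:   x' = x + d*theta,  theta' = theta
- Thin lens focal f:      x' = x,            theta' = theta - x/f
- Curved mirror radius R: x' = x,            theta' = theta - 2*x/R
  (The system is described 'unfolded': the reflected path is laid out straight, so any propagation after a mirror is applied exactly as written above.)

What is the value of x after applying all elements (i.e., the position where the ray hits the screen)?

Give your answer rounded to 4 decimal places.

Initial: x=7.0000 theta=0.3000
After 1 (propagate distance d=14): x=11.2000 theta=0.3000
After 2 (thin lens f=-46): x=11.2000 theta=25/46 (≈0.5435)
After 3 (propagate distance d=16): x=2288/115 (≈19.8957) theta=25/46 (≈0.5435)
After 4 (thin lens f=31): x=2288/115 (≈19.8957) theta=-701/7130 (≈-0.0983)
After 5 (propagate distance d=39): x=4979/310 (≈16.0613) theta=-701/7130 (≈-0.0983)
After 6 (thin lens f=13): x=4979/310 (≈16.0613) theta=-951/713 (≈-1.3338)
After 7 (propagate distance d=22): x=-94703/7130 (≈-13.2823) theta=-951/713 (≈-1.3338)
After 8 (curved mirror R=40): x=-94703/7130 (≈-13.2823) theta=-95497/142600 (≈-0.6697)
After 9 (propagate distance d=16 (to screen)): x=-855503/35650 (≈-23.9973) theta=-95497/142600 (≈-0.6697)
Rounded to 4 decimal places: x = -23.9973

Answer: -23.9973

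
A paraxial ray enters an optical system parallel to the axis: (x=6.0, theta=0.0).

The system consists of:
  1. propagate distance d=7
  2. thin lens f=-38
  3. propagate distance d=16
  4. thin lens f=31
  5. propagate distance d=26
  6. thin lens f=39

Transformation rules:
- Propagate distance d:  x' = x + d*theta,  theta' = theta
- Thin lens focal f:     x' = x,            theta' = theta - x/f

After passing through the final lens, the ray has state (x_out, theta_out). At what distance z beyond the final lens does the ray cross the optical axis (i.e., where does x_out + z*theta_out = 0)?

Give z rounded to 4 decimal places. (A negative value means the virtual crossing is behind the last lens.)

Answer: 21.2691

Derivation:
Initial: x=6.0000 theta=0.0000
After 1 (propagate distance d=7): x=6.0000 theta=0.0000
After 2 (thin lens f=-38): x=6.0000 theta=3/19 (≈0.1579)
After 3 (propagate distance d=16): x=162/19 (≈8.5263) theta=3/19 (≈0.1579)
After 4 (thin lens f=31): x=162/19 (≈8.5263) theta=-69/589 (≈-0.1171)
After 5 (propagate distance d=26): x=3228/589 (≈5.4805) theta=-69/589 (≈-0.1171)
After 6 (thin lens f=39): x=3228/589 (≈5.4805) theta=-1973/7657 (≈-0.2577)
z_focus = -x_out/theta_out = -(3228/589)/(-1973/7657) = 41964/1973 ≈ 21.2691
Rounded to 4 decimal places: z = 21.2691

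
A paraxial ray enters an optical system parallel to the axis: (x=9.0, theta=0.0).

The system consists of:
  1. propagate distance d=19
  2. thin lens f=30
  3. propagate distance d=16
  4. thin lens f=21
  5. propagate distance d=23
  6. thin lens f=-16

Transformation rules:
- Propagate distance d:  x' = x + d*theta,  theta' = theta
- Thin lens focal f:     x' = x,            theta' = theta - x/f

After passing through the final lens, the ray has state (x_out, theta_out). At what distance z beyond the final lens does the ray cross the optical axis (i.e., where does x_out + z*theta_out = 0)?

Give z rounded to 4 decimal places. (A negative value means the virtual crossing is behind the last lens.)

Initial: x=9.0000 theta=0.0000
After 1 (propagate distance d=19): x=9.0000 theta=0.0000
After 2 (thin lens f=30): x=9.0000 theta=-0.3000
After 3 (propagate distance d=16): x=4.2000 theta=-0.3000
After 4 (thin lens f=21): x=4.2000 theta=-0.5000
After 5 (propagate distance d=23): x=-7.3000 theta=-0.5000
After 6 (thin lens f=-16): x=-7.3000 theta=-153/160 (≈-0.9563)
z_focus = -x_out/theta_out = -(-7.3000)/(-153/160) = -1168/153 ≈ -7.6340
Rounded to 4 decimal places: z = -7.6340

Answer: -7.6340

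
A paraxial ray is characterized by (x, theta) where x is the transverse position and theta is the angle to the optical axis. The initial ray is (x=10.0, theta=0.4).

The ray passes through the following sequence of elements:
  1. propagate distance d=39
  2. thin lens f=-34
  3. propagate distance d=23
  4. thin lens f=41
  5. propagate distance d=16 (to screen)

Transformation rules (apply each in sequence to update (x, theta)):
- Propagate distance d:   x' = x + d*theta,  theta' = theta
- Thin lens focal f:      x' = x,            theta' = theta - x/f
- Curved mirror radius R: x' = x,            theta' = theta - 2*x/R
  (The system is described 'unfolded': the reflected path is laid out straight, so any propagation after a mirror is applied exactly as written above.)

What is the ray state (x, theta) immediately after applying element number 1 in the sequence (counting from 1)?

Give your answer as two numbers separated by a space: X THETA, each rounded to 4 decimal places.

Answer: 25.6000 0.4000

Derivation:
Initial: x=10.0000 theta=0.4000
After 1 (propagate distance d=39): x=25.6000 theta=0.4000
Rounded to 4 decimal places: x = 25.6000, theta = 0.4000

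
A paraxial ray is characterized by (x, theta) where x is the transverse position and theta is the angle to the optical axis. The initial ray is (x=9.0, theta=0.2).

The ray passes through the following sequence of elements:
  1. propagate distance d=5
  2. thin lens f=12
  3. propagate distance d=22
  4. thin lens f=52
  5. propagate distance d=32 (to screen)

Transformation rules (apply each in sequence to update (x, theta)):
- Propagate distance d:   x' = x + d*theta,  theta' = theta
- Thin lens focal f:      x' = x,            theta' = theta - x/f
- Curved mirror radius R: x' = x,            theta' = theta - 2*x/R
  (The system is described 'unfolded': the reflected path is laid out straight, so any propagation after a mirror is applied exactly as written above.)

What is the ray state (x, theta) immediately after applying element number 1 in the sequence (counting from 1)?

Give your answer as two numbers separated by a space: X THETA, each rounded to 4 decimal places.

Initial: x=9.0000 theta=0.2000
After 1 (propagate distance d=5): x=10.0000 theta=0.2000
Rounded to 4 decimal places: x = 10.0000, theta = 0.2000

Answer: 10.0000 0.2000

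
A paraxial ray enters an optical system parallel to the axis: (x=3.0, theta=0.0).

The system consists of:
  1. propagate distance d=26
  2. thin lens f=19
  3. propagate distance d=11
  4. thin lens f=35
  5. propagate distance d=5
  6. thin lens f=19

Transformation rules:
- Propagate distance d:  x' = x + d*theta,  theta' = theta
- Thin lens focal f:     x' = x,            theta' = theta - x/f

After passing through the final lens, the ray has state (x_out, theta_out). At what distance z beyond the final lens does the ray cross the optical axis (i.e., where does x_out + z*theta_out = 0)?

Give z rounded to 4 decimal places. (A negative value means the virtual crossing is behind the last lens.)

Initial: x=3.0000 theta=0.0000
After 1 (propagate distance d=26): x=3.0000 theta=0.0000
After 2 (thin lens f=19): x=3.0000 theta=-3/19 (≈-0.1579)
After 3 (propagate distance d=11): x=24/19 (≈1.2632) theta=-3/19 (≈-0.1579)
After 4 (thin lens f=35): x=24/19 (≈1.2632) theta=-129/665 (≈-0.1940)
After 5 (propagate distance d=5): x=39/133 (≈0.2932) theta=-129/665 (≈-0.1940)
After 6 (thin lens f=19): x=39/133 (≈0.2932) theta=-378/1805 (≈-0.2094)
z_focus = -x_out/theta_out = -(39/133)/(-378/1805) = 1235/882 ≈ 1.4002
Rounded to 4 decimal places: z = 1.4002

Answer: 1.4002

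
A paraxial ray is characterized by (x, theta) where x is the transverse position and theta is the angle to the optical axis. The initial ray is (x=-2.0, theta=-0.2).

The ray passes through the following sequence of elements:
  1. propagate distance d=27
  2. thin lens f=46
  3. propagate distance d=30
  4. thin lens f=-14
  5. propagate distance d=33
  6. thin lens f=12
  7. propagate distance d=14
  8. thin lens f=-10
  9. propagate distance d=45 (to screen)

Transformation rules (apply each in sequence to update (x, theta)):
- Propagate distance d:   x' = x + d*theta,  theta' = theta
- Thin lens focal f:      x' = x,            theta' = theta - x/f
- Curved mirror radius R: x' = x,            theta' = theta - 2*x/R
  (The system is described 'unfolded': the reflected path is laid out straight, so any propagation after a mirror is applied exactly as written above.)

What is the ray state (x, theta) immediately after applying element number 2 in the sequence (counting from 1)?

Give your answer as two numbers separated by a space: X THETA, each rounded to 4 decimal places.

Answer: -7.4000 -0.0391

Derivation:
Initial: x=-2.0000 theta=-0.2000
After 1 (propagate distance d=27): x=-7.4000 theta=-0.2000
After 2 (thin lens f=46): x=-7.4000 theta=-9/230 (≈-0.0391)
Rounded to 4 decimal places: x = -7.4000, theta = -0.0391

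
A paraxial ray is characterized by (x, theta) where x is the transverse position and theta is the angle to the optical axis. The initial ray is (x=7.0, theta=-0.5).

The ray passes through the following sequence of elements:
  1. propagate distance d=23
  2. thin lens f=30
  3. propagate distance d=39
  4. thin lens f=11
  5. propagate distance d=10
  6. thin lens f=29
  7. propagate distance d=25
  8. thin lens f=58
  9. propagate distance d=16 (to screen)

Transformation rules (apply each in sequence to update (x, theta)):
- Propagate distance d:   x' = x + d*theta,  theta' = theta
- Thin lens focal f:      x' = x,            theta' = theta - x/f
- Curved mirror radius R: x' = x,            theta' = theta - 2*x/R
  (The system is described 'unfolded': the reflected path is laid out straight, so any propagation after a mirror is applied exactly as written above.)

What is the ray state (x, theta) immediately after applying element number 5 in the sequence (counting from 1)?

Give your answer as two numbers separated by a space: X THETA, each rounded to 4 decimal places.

Initial: x=7.0000 theta=-0.5000
After 1 (propagate distance d=23): x=-4.5000 theta=-0.5000
After 2 (thin lens f=30): x=-4.5000 theta=-0.3500
After 3 (propagate distance d=39): x=-18.1500 theta=-0.3500
After 4 (thin lens f=11): x=-18.1500 theta=1.3000
After 5 (propagate distance d=10): x=-5.1500 theta=1.3000
Rounded to 4 decimal places: x = -5.1500, theta = 1.3000

Answer: -5.1500 1.3000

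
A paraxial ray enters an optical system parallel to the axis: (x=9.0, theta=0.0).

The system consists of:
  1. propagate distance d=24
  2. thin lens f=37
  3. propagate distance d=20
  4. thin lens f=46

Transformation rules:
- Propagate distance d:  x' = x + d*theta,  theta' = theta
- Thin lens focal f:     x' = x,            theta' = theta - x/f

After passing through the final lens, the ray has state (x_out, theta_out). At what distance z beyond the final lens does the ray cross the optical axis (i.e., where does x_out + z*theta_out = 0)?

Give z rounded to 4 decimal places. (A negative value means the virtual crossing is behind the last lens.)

Initial: x=9.0000 theta=0.0000
After 1 (propagate distance d=24): x=9.0000 theta=0.0000
After 2 (thin lens f=37): x=9.0000 theta=-9/37 (≈-0.2432)
After 3 (propagate distance d=20): x=153/37 (≈4.1351) theta=-9/37 (≈-0.2432)
After 4 (thin lens f=46): x=153/37 (≈4.1351) theta=-567/1702 (≈-0.3331)
z_focus = -x_out/theta_out = -(153/37)/(-567/1702) = 782/63 ≈ 12.4127
Rounded to 4 decimal places: z = 12.4127

Answer: 12.4127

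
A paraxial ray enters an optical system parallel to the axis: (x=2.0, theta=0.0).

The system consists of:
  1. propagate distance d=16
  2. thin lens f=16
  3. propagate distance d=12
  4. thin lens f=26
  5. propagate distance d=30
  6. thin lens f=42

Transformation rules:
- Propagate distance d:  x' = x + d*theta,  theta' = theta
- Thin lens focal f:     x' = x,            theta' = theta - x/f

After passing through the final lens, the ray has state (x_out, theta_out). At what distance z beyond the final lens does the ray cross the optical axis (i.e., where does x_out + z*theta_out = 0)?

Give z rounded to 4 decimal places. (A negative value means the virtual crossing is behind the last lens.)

Answer: -72.0517

Derivation:
Initial: x=2.0000 theta=0.0000
After 1 (propagate distance d=16): x=2.0000 theta=0.0000
After 2 (thin lens f=16): x=2.0000 theta=-0.1250
After 3 (propagate distance d=12): x=0.5000 theta=-0.1250
After 4 (thin lens f=26): x=0.5000 theta=-15/104 (≈-0.1442)
After 5 (propagate distance d=30): x=-199/52 (≈-3.8269) theta=-15/104 (≈-0.1442)
After 6 (thin lens f=42): x=-199/52 (≈-3.8269) theta=-29/546 (≈-0.0531)
z_focus = -x_out/theta_out = -(-199/52)/(-29/546) = -4179/58 ≈ -72.0517
Rounded to 4 decimal places: z = -72.0517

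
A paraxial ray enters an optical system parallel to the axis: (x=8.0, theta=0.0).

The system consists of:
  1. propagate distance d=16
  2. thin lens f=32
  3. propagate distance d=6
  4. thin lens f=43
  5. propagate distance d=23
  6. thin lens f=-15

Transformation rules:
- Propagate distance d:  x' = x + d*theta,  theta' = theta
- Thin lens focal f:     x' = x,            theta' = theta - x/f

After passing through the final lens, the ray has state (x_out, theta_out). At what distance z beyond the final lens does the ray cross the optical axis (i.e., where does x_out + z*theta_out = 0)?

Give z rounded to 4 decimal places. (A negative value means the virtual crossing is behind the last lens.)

Initial: x=8.0000 theta=0.0000
After 1 (propagate distance d=16): x=8.0000 theta=0.0000
After 2 (thin lens f=32): x=8.0000 theta=-0.2500
After 3 (propagate distance d=6): x=6.5000 theta=-0.2500
After 4 (thin lens f=43): x=6.5000 theta=-69/172 (≈-0.4012)
After 5 (propagate distance d=23): x=-469/172 (≈-2.7267) theta=-69/172 (≈-0.4012)
After 6 (thin lens f=-15): x=-469/172 (≈-2.7267) theta=-376/645 (≈-0.5829)
z_focus = -x_out/theta_out = -(-469/172)/(-376/645) = -7035/1504 ≈ -4.6775
Rounded to 4 decimal places: z = -4.6775

Answer: -4.6775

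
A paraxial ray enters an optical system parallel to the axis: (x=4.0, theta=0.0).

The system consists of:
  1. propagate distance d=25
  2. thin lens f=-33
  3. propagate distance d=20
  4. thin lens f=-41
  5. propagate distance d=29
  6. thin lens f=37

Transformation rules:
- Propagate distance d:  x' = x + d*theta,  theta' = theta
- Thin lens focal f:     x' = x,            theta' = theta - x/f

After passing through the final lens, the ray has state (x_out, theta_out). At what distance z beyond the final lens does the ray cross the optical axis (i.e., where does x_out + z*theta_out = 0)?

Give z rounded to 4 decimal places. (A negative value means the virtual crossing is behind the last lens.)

Answer: 127.5602

Derivation:
Initial: x=4.0000 theta=0.0000
After 1 (propagate distance d=25): x=4.0000 theta=0.0000
After 2 (thin lens f=-33): x=4.0000 theta=4/33 (≈0.1212)
After 3 (propagate distance d=20): x=212/33 (≈6.4242) theta=4/33 (≈0.1212)
After 4 (thin lens f=-41): x=212/33 (≈6.4242) theta=376/1353 (≈0.2779)
After 5 (propagate distance d=29): x=6532/451 (≈14.4834) theta=376/1353 (≈0.2779)
After 6 (thin lens f=37): x=6532/451 (≈14.4834) theta=-5684/50061 (≈-0.1135)
z_focus = -x_out/theta_out = -(6532/451)/(-5684/50061) = 181263/1421 ≈ 127.5602
Rounded to 4 decimal places: z = 127.5602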